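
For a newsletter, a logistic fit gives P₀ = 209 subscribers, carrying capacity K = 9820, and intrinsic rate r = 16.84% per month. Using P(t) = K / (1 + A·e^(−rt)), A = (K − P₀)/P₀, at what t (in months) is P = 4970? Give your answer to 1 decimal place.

t ≈ 22.9 months

A = (9820 − 209)/209 = 45.98565
4970 = 9820/(1 + 45.98565·e^(−0.1684t)) → 1 + 45.98565·e^(−0.1684t) = 1.97586
e^(−0.1684t) = 0.021221 → t = ln(47.12344)/0.1684 = 3.85277/0.1684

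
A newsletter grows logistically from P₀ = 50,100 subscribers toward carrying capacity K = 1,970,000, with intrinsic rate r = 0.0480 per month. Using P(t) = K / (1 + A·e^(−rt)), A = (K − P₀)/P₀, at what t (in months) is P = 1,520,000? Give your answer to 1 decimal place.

A = (1970000 − 50100)/50100 = 38.32136
1520000 = 1970000/(1 + 38.32136·e^(−0.048t)) → 1 + 38.32136·e^(−0.048t) = 1.29605
e^(−0.048t) = 0.007726 → t = ln(129.44103)/0.048 = 4.86323/0.048

t ≈ 101.3 months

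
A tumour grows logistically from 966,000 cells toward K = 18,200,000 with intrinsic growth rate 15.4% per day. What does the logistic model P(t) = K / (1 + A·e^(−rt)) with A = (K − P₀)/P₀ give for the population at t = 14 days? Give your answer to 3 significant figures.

A = (18200000 − 966000)/966000 = 17.84058
P(14) = 18200000 / (1 + 17.84058·e^(−0.154·14)) = 18200000 / (1 + 17.84058·0.115787)
= 18200000 / 3.06571 ≈ 5936628.07

≈ 5,940,000 cells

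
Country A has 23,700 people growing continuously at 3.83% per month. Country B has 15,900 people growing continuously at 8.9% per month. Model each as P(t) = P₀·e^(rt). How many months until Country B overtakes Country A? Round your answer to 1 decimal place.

t ≈ 7.9 months

23700·e^(0.0383t) = 15900·e^(0.089t)
23700/15900 = e^((0.089 − 0.0383)t) → ln(1.49057) = 0.0507·t
t = 0.39916 / 0.0507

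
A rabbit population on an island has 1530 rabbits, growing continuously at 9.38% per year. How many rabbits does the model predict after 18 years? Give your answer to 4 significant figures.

≈ 8,279 rabbits

P(18) = 1530 · e^(0.0938·18) = 1530 · e^(1.6884)
= 1530 · 5.41082 ≈ 8278.55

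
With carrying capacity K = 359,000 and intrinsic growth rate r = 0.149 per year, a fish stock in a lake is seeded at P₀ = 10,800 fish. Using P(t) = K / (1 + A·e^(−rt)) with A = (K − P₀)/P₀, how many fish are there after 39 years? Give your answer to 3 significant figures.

≈ 327,000 fish

A = (359000 − 10800)/10800 = 32.24074
P(39) = 359000 / (1 + 32.24074·e^(−0.149·39)) = 359000 / (1 + 32.24074·0.002994)
= 359000 / 1.09654 ≈ 327392.61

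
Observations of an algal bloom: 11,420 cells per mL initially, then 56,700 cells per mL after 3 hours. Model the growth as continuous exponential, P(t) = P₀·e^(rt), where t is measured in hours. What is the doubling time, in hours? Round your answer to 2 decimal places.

doubling time ≈ 1.30 hours

r = ln(56700/11420) / 3 = ln(4.96497) / 3 ≈ 0.534136 per hour
doubling time = ln 2 / |r| = 0.69315 / 0.534136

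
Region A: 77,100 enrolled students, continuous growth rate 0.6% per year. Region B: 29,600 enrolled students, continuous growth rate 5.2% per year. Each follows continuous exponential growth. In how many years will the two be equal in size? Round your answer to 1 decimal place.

77100·e^(0.006t) = 29600·e^(0.052t)
77100/29600 = e^((0.052 − 0.006)t) → ln(2.60473) = 0.046·t
t = 0.95733 / 0.046

t ≈ 20.8 years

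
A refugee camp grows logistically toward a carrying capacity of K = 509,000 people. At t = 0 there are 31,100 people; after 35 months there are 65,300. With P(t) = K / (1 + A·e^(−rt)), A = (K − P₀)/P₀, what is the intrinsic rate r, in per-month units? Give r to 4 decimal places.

A = (509000 − 31100)/31100 = 15.36656
65300 = 509000/(1 + 15.36656·e^(−r·35)) → e^(−35r) = (7.79479 − 1)/15.36656 = 0.442181
r = −ln(0.442181)/35 = 0.81604/35

r ≈ 0.0233 per month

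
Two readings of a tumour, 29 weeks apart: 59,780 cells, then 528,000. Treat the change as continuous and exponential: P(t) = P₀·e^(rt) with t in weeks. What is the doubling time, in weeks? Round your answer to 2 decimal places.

r = ln(528000/59780) / 29 = ln(8.83239) / 29 ≈ 0.075118 per week
doubling time = ln 2 / |r| = 0.69315 / 0.075118

doubling time ≈ 9.23 weeks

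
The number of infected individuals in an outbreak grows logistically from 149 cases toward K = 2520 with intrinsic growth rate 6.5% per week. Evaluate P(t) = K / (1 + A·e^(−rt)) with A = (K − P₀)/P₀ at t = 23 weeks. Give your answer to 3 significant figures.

≈ 552 cases

A = (2520 − 149)/149 = 15.91275
P(23) = 2520 / (1 + 15.91275·e^(−0.065·23)) = 2520 / (1 + 15.91275·0.224249)
= 2520 / 4.56841 ≈ 551.61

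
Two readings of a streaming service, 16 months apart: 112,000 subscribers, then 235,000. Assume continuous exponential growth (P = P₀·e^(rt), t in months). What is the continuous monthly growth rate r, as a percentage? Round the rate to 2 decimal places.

r ≈ 4.63% per month

235000 = 112000 · e^(r·16)
e^(16r) = 235000/112000 = 2.09821
r = ln(2.09821) / 16 = 0.74109 / 16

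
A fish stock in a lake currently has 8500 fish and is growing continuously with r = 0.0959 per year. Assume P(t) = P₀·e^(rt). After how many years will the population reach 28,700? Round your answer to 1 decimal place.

t ≈ 12.7 years

28700 = 8500 · e^(0.0959·t)
t = ln(28700/8500) / 0.0959 = ln(3.37647) / 0.0959 = 1.21683 / 0.0959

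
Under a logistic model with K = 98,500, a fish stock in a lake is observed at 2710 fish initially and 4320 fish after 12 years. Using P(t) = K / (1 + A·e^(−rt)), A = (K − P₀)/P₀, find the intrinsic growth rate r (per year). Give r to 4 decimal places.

A = (98500 − 2710)/2710 = 35.34686
4320 = 98500/(1 + 35.34686·e^(−r·12)) → e^(−12r) = (22.80093 − 1)/35.34686 = 0.616771
r = −ln(0.616771)/12 = 0.48326/12

r ≈ 0.0403 per year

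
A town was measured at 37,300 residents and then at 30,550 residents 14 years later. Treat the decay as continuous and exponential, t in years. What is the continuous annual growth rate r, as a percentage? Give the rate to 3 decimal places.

r ≈ -1.426% per year

30550 = 37300 · e^(r·14)
e^(14r) = 30550/37300 = 0.81903
r = ln(0.81903) / 14 = -0.19963 / 14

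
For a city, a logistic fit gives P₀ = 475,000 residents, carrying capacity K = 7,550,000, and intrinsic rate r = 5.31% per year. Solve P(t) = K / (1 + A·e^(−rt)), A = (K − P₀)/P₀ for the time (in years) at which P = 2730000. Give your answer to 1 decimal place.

A = (7550000 − 475000)/475000 = 14.89474
2730000 = 7550000/(1 + 14.89474·e^(−0.0531t)) → 1 + 14.89474·e^(−0.0531t) = 2.76557
e^(−0.0531t) = 0.118536 → t = ln(8.43623)/0.0531 = 2.13254/0.0531

t ≈ 40.2 years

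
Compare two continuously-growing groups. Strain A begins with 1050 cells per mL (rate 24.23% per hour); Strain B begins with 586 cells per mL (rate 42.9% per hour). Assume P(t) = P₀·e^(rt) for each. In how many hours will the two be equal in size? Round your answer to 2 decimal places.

1050·e^(0.2423t) = 586·e^(0.429t)
1050/586 = e^((0.429 − 0.2423)t) → ln(1.79181) = 0.1867·t
t = 0.58323 / 0.1867

t ≈ 3.12 hours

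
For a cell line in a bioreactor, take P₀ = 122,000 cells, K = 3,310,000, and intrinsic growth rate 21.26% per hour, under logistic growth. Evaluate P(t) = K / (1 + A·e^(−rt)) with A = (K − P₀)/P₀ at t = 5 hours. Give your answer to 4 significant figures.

A = (3310000 − 122000)/122000 = 26.13115
P(5) = 3310000 / (1 + 26.13115·e^(−0.2126·5)) = 3310000 / (1 + 26.13115·0.345418)
= 3310000 / 10.02617 ≈ 330136.08

≈ 330,100 cells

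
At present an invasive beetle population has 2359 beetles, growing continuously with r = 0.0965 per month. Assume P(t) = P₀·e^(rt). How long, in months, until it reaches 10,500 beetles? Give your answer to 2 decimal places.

t ≈ 15.47 months

10500 = 2359 · e^(0.0965·t)
t = ln(10500/2359) / 0.0965 = ln(4.45104) / 0.0965 = 1.49314 / 0.0965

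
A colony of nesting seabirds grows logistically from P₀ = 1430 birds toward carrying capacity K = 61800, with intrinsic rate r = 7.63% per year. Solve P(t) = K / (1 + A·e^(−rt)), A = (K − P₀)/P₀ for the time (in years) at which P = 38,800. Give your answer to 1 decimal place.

A = (61800 − 1430)/1430 = 42.21678
38800 = 61800/(1 + 42.21678·e^(−0.0763t)) → 1 + 42.21678·e^(−0.0763t) = 1.59278
e^(−0.0763t) = 0.014041 → t = ln(71.21788)/0.0763 = 4.26574/0.0763

t ≈ 55.9 years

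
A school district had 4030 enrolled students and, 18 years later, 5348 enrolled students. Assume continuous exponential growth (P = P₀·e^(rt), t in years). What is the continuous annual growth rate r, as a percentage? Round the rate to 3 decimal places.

r ≈ 1.572% per year

5348 = 4030 · e^(r·18)
e^(18r) = 5348/4030 = 1.32705
r = ln(1.32705) / 18 = 0.28296 / 18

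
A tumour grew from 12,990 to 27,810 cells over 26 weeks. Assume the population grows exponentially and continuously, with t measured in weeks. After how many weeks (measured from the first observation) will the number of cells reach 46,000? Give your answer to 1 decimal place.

r = ln(27810/12990) / 26 ≈ 0.029278 per week
t = ln(46000/12990) / r = 1.26446 / 0.029278 ≈ 43.189

t ≈ 43.2 weeks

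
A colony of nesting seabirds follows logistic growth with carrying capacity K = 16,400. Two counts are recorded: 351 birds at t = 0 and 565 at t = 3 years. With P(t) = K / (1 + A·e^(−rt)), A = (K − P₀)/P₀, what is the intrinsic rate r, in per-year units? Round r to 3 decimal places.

r ≈ 0.163 per year

A = (16400 − 351)/351 = 45.72365
565 = 16400/(1 + 45.72365·e^(−r·3)) → e^(−3r) = (29.02655 − 1)/45.72365 = 0.612955
r = −ln(0.612955)/3 = 0.48946/3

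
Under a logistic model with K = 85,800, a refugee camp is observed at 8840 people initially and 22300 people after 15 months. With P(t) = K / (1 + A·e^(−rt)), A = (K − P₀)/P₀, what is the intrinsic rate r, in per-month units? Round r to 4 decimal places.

A = (85800 − 8840)/8840 = 8.70588
22300 = 85800/(1 + 8.70588·e^(−r·15)) → e^(−15r) = (3.84753 − 1)/8.70588 = 0.327082
r = −ln(0.327082)/15 = 1.11755/15

r ≈ 0.0745 per month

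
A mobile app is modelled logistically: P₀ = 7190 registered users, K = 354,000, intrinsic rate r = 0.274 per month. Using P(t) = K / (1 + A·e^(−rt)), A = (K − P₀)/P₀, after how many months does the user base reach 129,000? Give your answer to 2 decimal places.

t ≈ 12.12 months

A = (354000 − 7190)/7190 = 48.23505
129000 = 354000/(1 + 48.23505·e^(−0.274t)) → 1 + 48.23505·e^(−0.274t) = 2.74419
e^(−0.274t) = 0.03616 → t = ln(27.65476)/0.274 = 3.3198/0.274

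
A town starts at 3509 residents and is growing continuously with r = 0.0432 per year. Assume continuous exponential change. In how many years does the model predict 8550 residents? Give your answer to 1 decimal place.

t ≈ 20.6 years

8550 = 3509 · e^(0.0432·t)
t = ln(8550/3509) / 0.0432 = ln(2.43659) / 0.0432 = 0.8906 / 0.0432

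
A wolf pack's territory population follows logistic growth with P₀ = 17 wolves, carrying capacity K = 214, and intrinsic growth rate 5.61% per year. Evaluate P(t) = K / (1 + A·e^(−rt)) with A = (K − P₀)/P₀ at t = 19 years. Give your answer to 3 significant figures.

A = (214 − 17)/17 = 11.58824
P(19) = 214 / (1 + 11.58824·e^(−0.0561·19)) = 214 / (1 + 11.58824·0.344418)
= 214 / 4.99119 ≈ 42.88

≈ 42.9 wolves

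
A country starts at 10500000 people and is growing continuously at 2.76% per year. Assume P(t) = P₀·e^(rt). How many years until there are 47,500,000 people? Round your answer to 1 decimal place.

t ≈ 54.7 years

47500000 = 10500000 · e^(0.0276·t)
t = ln(47500000/10500000) / 0.0276 = ln(4.52381) / 0.0276 = 1.50935 / 0.0276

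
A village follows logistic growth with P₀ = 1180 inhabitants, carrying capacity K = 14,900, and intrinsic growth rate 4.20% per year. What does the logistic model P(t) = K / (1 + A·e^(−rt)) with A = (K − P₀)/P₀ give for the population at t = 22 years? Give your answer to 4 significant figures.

≈ 2,654 inhabitants

A = (14900 − 1180)/1180 = 11.62712
P(22) = 14900 / (1 + 11.62712·e^(−0.042·22)) = 14900 / (1 + 11.62712·0.396928)
= 14900 / 5.61513 ≈ 2653.54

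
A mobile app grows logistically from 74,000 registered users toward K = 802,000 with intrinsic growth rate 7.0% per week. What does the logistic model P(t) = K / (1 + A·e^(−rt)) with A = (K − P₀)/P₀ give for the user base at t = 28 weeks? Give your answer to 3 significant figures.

A = (802000 − 74000)/74000 = 9.83784
P(28) = 802000 / (1 + 9.83784·e^(−0.07·28)) = 802000 / (1 + 9.83784·0.140858)
= 802000 / 2.38574 ≈ 336163.72

≈ 336,000 registered users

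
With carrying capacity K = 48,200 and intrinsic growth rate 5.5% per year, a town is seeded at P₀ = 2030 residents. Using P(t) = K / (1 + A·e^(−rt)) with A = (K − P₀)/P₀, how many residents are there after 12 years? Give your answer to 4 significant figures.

≈ 3,779 residents

A = (48200 − 2030)/2030 = 22.74384
P(12) = 48200 / (1 + 22.74384·e^(−0.055·12)) = 48200 / (1 + 22.74384·0.516851)
= 48200 / 12.75519 ≈ 3778.86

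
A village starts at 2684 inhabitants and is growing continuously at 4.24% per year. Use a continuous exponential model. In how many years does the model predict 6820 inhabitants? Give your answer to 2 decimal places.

6820 = 2684 · e^(0.0424·t)
t = ln(6820/2684) / 0.0424 = ln(2.54098) / 0.0424 = 0.93255 / 0.0424

t ≈ 21.99 years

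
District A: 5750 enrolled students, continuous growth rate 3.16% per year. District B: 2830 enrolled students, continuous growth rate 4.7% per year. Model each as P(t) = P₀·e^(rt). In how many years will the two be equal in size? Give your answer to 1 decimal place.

5750·e^(0.0316t) = 2830·e^(0.047t)
5750/2830 = e^((0.047 − 0.0316)t) → ln(2.0318) = 0.0154·t
t = 0.70892 / 0.0154

t ≈ 46.0 years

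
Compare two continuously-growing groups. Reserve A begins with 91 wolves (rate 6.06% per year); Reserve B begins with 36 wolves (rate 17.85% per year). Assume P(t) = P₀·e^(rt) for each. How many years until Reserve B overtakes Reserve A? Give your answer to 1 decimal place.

91·e^(0.0606t) = 36·e^(0.1785t)
91/36 = e^((0.1785 − 0.0606)t) → ln(2.52778) = 0.1179·t
t = 0.92734 / 0.1179

t ≈ 7.9 years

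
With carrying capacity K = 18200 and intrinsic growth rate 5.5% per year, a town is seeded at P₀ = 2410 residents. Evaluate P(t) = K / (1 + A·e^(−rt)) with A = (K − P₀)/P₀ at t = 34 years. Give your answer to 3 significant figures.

≈ 9,060 residents

A = (18200 − 2410)/2410 = 6.55187
P(34) = 18200 / (1 + 6.55187·e^(−0.055·34)) = 18200 / (1 + 6.55187·0.154124)
= 18200 / 2.0098 ≈ 9055.64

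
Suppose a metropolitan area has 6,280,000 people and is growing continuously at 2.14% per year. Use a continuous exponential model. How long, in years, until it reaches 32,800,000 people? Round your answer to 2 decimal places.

t ≈ 77.25 years

32800000 = 6280000 · e^(0.0214·t)
t = ln(32800000/6280000) / 0.0214 = ln(5.22293) / 0.0214 = 1.65306 / 0.0214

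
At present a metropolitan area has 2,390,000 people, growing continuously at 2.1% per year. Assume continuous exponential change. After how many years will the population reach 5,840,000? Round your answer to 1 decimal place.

t ≈ 42.5 years

5840000 = 2390000 · e^(0.021·t)
t = ln(5840000/2390000) / 0.021 = ln(2.44351) / 0.021 = 0.89344 / 0.021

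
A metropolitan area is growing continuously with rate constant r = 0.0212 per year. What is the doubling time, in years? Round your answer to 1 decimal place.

doubling time = ln(2) / |r| = 0.69315 / 0.0212

doubling time ≈ 32.7 years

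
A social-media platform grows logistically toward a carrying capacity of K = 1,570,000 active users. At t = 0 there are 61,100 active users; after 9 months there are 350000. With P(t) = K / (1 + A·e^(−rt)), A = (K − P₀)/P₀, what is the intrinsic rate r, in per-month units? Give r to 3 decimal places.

r ≈ 0.218 per month

A = (1570000 − 61100)/61100 = 24.69558
350000 = 1570000/(1 + 24.69558·e^(−r·9)) → e^(−9r) = (4.48571 − 1)/24.69558 = 0.141147
r = −ln(0.141147)/9 = 1.95795/9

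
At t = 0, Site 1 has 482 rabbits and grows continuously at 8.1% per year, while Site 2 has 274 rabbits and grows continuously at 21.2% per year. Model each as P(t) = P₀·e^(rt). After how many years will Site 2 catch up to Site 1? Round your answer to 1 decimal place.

482·e^(0.081t) = 274·e^(0.212t)
482/274 = e^((0.212 − 0.081)t) → ln(1.75912) = 0.131·t
t = 0.56482 / 0.131

t ≈ 4.3 years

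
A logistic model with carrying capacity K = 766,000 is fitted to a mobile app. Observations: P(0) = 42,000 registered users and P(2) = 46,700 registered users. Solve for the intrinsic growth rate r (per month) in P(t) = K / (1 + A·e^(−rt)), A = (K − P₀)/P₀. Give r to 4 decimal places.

r ≈ 0.0563 per month

A = (766000 − 42000)/42000 = 17.2381
46700 = 766000/(1 + 17.2381·e^(−r·2)) → e^(−2r) = (16.40257 − 1)/17.2381 = 0.893519
r = −ln(0.893519)/2 = 0.11259/2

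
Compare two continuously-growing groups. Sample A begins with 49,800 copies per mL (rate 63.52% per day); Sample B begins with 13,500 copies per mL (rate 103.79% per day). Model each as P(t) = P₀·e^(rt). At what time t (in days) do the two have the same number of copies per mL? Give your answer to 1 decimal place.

49800·e^(0.6352t) = 13500·e^(1.0379t)
49800/13500 = e^((1.0379 − 0.6352)t) → ln(3.68889) = 0.4027·t
t = 1.30533 / 0.4027

t ≈ 3.2 days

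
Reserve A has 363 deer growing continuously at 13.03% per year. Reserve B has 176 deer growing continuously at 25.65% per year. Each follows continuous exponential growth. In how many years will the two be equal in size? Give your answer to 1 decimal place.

363·e^(0.1303t) = 176·e^(0.2565t)
363/176 = e^((0.2565 − 0.1303)t) → ln(2.0625) = 0.1262·t
t = 0.72392 / 0.1262

t ≈ 5.7 years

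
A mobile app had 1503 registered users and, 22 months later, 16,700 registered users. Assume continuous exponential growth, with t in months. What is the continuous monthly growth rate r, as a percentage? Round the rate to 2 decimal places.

r ≈ 10.95% per month

16700 = 1503 · e^(r·22)
e^(22r) = 16700/1503 = 11.11111
r = ln(11.11111) / 22 = 2.40795 / 22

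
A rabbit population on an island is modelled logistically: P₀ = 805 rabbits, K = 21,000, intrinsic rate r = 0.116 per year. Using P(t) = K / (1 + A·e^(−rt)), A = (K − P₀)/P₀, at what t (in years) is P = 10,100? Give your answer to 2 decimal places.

A = (21000 − 805)/805 = 25.08696
10100 = 21000/(1 + 25.08696·e^(−0.116t)) → 1 + 25.08696·e^(−0.116t) = 2.07921
e^(−0.116t) = 0.043019 → t = ln(23.24571)/0.116 = 3.14612/0.116

t ≈ 27.12 years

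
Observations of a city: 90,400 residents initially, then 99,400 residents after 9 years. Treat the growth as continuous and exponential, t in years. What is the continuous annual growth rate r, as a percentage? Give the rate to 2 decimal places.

99400 = 90400 · e^(r·9)
e^(9r) = 99400/90400 = 1.09956
r = ln(1.09956) / 9 = 0.09491 / 9

r ≈ 1.05% per year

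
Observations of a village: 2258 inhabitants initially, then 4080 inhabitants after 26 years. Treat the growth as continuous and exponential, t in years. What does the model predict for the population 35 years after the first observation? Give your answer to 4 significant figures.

r = ln(4080/2258) / 26 ≈ 0.022755 per year
P(35) = 2258 · e^(0.022755·35) = 2258 · 2.21756 ≈ 5007.25

≈ 5,007 inhabitants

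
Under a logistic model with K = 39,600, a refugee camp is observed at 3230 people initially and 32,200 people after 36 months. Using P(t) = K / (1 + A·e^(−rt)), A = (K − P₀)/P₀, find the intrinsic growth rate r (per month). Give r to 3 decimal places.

A = (39600 − 3230)/3230 = 11.26006
32200 = 39600/(1 + 11.26006·e^(−r·36)) → e^(−36r) = (1.22981 − 1)/11.26006 = 0.02041
r = −ln(0.02041)/36 = 3.89175/36

r ≈ 0.108 per month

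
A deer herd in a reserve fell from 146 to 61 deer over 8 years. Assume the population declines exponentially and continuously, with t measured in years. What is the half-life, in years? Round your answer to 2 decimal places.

r = ln(61/146) / 8 = ln(0.41781) / 8 ≈ -0.109092 per year
half-life = ln 2 / |r| = 0.69315 / 0.109092

half-life ≈ 6.35 years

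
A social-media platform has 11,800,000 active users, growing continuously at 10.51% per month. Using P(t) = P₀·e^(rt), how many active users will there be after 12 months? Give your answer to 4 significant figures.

≈ 41,650,000 active users

P(12) = 11800000 · e^(0.1051·12) = 11800000 · e^(1.2612)
= 11800000 · 3.52965 ≈ 41649923.48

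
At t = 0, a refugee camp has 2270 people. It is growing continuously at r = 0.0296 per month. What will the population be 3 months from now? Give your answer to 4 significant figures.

P(3) = 2270 · e^(0.0296·3) = 2270 · e^(0.0888)
= 2270 · 1.09286 ≈ 2480.8

≈ 2,481 people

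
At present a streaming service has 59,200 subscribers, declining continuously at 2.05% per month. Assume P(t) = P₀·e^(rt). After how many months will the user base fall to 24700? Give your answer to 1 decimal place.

t ≈ 42.6 months

24700 = 59200 · e^(-0.0205·t)
t = ln(24700/59200) / -0.0205 = ln(0.41723) / -0.0205 = -0.87412 / -0.0205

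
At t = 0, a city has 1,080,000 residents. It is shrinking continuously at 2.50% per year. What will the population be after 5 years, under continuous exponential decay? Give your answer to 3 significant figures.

P(5) = 1080000 · e^(-0.025·5) = 1080000 · e^(-0.125)
= 1080000 · 0.8825 ≈ 953096.65

≈ 953,000 residents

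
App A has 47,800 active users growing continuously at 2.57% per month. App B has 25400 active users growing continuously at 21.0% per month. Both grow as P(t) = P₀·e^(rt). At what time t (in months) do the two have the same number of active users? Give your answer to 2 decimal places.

47800·e^(0.0257t) = 25400·e^(0.21t)
47800/25400 = e^((0.21 − 0.0257)t) → ln(1.88189) = 0.1843·t
t = 0.63228 / 0.1843

t ≈ 3.43 months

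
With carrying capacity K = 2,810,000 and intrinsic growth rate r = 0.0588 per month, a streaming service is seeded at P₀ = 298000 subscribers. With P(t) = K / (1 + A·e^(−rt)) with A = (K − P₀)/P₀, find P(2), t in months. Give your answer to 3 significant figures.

A = (2810000 − 298000)/298000 = 8.42953
P(2) = 2810000 / (1 + 8.42953·e^(−0.0588·2)) = 2810000 / (1 + 8.42953·0.889052)
= 2810000 / 8.49429 ≈ 330810.57

≈ 331,000 subscribers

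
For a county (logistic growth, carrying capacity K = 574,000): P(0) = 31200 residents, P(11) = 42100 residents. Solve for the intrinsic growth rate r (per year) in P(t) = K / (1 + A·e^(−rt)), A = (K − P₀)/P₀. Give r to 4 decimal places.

r ≈ 0.0291 per year

A = (574000 − 31200)/31200 = 17.39744
42100 = 574000/(1 + 17.39744·e^(−r·11)) → e^(−11r) = (13.6342 − 1)/17.39744 = 0.726211
r = −ln(0.726211)/11 = 0.31992/11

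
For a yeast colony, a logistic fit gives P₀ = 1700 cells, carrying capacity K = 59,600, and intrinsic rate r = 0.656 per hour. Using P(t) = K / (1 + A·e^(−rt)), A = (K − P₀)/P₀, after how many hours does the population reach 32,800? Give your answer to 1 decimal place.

A = (59600 − 1700)/1700 = 34.05882
32800 = 59600/(1 + 34.05882·e^(−0.656t)) → 1 + 34.05882·e^(−0.656t) = 1.81707
e^(−0.656t) = 0.02399 → t = ln(41.68393)/0.656 = 3.73012/0.656

t ≈ 5.7 hours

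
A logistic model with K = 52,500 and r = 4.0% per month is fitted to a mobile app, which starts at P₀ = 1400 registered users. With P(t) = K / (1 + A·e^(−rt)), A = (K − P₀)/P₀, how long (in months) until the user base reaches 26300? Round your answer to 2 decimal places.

A = (52500 − 1400)/1400 = 36.5
26300 = 52500/(1 + 36.5·e^(−0.04t)) → 1 + 36.5·e^(−0.04t) = 1.9962
e^(−0.04t) = 0.027293 → t = ln(36.63931)/0.04 = 3.60112/0.04

t ≈ 90.03 months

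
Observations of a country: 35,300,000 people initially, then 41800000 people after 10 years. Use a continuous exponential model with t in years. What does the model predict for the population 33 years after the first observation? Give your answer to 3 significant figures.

r = ln(41800000/35300000) / 10 ≈ 0.016901 per year
P(33) = 35300000 · e^(0.016901·33) = 35300000 · 1.74673 ≈ 61659487.05

≈ 61,700,000 people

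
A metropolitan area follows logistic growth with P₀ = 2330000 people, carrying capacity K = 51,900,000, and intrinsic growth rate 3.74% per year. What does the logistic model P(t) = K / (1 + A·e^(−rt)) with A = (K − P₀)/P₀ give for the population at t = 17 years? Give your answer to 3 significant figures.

≈ 4,230,000 people

A = (51900000 − 2330000)/2330000 = 21.27468
P(17) = 51900000 / (1 + 21.27468·e^(−0.0374·17)) = 51900000 / (1 + 21.27468·0.529512)
= 51900000 / 12.26519 ≈ 4231487.24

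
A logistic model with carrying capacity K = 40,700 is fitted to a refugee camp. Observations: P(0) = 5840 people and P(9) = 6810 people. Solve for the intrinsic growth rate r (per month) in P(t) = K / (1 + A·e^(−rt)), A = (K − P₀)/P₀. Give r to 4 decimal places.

A = (40700 − 5840)/5840 = 5.96918
6810 = 40700/(1 + 5.96918·e^(−r·9)) → e^(−9r) = (5.97651 − 1)/5.96918 = 0.8337
r = −ln(0.8337)/9 = 0.18188/9

r ≈ 0.0202 per month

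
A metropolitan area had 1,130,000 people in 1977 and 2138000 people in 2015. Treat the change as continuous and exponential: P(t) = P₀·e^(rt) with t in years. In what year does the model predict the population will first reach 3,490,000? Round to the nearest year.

r = ln(2138000/1130000) / 38 = 0.63765/38 ≈ 0.01678 per year
t = ln(3490000/1130000) / r = 1.12768/0.01678 ≈ 67.2 years after 1977

year 2044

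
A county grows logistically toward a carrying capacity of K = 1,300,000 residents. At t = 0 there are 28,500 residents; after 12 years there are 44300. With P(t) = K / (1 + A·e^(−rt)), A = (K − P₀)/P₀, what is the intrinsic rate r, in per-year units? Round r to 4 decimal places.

r ≈ 0.0378 per year

A = (1300000 − 28500)/28500 = 44.61404
44300 = 1300000/(1 + 44.61404·e^(−r·12)) → e^(−12r) = (29.34537 − 1)/44.61404 = 0.635347
r = −ln(0.635347)/12 = 0.45358/12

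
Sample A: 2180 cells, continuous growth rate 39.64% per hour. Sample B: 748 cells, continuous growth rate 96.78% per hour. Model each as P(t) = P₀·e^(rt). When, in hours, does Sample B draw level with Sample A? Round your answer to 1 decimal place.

2180·e^(0.3964t) = 748·e^(0.9678t)
2180/748 = e^((0.9678 − 0.3964)t) → ln(2.91444) = 0.5714·t
t = 1.06968 / 0.5714

t ≈ 1.9 hours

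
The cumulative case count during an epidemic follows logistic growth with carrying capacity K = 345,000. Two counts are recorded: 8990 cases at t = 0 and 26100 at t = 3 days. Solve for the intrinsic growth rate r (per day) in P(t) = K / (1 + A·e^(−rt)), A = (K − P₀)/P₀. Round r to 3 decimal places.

r ≈ 0.373 per day

A = (345000 − 8990)/8990 = 37.37597
26100 = 345000/(1 + 37.37597·e^(−r·3)) → e^(−3r) = (13.21839 − 1)/37.37597 = 0.326905
r = −ln(0.326905)/3 = 1.11809/3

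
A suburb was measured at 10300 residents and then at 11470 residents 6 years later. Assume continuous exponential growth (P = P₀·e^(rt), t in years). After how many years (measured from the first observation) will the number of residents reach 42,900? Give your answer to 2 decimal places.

t ≈ 79.56 years

r = ln(11470/10300) / 6 ≈ 0.017932 per year
t = ln(42900/10300) / r = 1.42673 / 0.017932 ≈ 79.564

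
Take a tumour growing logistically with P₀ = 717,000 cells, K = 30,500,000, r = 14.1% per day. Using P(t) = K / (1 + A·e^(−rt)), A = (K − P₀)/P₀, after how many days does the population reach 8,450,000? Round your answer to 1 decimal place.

t ≈ 19.6 days

A = (30500000 − 717000)/717000 = 41.53835
8450000 = 30500000/(1 + 41.53835·e^(−0.141t)) → 1 + 41.53835·e^(−0.141t) = 3.60947
e^(−0.141t) = 0.062821 → t = ln(15.91833)/0.141 = 2.76747/0.141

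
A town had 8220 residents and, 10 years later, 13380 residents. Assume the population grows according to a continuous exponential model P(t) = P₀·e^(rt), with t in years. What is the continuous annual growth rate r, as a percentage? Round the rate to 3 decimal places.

r ≈ 4.872% per year

13380 = 8220 · e^(r·10)
e^(10r) = 13380/8220 = 1.62774
r = ln(1.62774) / 10 = 0.48719 / 10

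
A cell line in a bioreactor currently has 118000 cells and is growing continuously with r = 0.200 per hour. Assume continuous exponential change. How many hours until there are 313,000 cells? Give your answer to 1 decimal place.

313000 = 118000 · e^(0.2·t)
t = ln(313000/118000) / 0.2 = ln(2.65254) / 0.2 = 0.97552 / 0.2

t ≈ 4.9 hours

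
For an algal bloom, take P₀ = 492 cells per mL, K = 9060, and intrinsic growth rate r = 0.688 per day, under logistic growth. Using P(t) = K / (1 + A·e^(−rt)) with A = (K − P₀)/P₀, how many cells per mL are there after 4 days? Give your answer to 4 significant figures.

A = (9060 − 492)/492 = 17.41463
P(4) = 9060 / (1 + 17.41463·e^(−0.688·4)) = 9060 / (1 + 17.41463·0.0638)
= 9060 / 2.11106 ≈ 4291.69

≈ 4,292 cells per mL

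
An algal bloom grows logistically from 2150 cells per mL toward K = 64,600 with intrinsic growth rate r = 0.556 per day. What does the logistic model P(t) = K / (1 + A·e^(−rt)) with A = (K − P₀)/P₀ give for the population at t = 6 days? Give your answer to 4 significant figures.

A = (64600 − 2150)/2150 = 29.04651
P(6) = 64600 / (1 + 29.04651·e^(−0.556·6)) = 64600 / (1 + 29.04651·0.035579)
= 64600 / 2.03345 ≈ 31768.74

≈ 31,770 cells per mL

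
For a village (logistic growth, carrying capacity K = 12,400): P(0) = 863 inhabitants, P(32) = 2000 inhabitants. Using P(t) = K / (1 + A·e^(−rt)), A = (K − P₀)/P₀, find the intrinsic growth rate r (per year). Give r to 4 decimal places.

r ≈ 0.0295 per year

A = (12400 − 863)/863 = 13.36848
2000 = 12400/(1 + 13.36848·e^(−r·32)) → e^(−32r) = (6.2 − 1)/13.36848 = 0.388975
r = −ln(0.388975)/32 = 0.94424/32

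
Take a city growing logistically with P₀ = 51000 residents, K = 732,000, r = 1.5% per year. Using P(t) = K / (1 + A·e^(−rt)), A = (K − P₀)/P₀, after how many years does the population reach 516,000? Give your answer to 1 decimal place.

t ≈ 230.8 years

A = (732000 − 51000)/51000 = 13.35294
516000 = 732000/(1 + 13.35294·e^(−0.015t)) → 1 + 13.35294·e^(−0.015t) = 1.4186
e^(−0.015t) = 0.031349 → t = ln(31.89869)/0.015 = 3.46257/0.015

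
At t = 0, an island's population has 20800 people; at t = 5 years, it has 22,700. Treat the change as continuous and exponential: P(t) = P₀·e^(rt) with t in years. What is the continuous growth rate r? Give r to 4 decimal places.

22700 = 20800 · e^(r·5)
e^(5r) = 22700/20800 = 1.09135
r = ln(1.09135) / 5 = 0.08741 / 5

r ≈ 0.0175 per year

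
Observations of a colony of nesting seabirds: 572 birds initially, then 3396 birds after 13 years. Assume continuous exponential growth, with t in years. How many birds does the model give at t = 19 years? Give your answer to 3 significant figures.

≈ 7,730 birds

r = ln(3396/572) / 13 ≈ 0.137017 per year
P(19) = 572 · e^(0.137017·19) = 572 · 13.50843 ≈ 7726.82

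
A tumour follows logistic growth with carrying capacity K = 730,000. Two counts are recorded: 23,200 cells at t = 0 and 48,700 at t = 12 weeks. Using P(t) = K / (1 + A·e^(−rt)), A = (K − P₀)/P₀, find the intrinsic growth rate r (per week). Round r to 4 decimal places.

A = (730000 − 23200)/23200 = 30.46552
48700 = 730000/(1 + 30.46552·e^(−r·12)) → e^(−12r) = (14.98973 − 1)/30.46552 = 0.459199
r = −ln(0.459199)/12 = 0.77827/12

r ≈ 0.0649 per week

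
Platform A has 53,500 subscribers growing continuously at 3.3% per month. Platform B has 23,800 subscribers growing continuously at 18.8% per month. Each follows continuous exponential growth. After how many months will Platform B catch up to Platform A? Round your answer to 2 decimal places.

t ≈ 5.23 months

53500·e^(0.033t) = 23800·e^(0.188t)
53500/23800 = e^((0.188 − 0.033)t) → ln(2.2479) = 0.155·t
t = 0.81 / 0.155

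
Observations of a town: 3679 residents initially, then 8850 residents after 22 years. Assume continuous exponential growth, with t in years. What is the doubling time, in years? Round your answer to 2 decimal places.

r = ln(8850/3679) / 22 = ln(2.40554) / 22 ≈ 0.039899 per year
doubling time = ln 2 / |r| = 0.69315 / 0.039899

doubling time ≈ 17.37 years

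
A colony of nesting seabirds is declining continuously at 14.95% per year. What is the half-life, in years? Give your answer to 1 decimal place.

half-life = ln(2) / |r| = 0.69315 / 0.1495

half-life ≈ 4.6 years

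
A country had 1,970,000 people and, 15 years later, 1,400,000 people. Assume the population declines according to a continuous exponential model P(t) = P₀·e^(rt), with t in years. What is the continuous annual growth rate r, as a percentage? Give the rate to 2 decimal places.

r ≈ -2.28% per year

1400000 = 1970000 · e^(r·15)
e^(15r) = 1400000/1970000 = 0.71066
r = ln(0.71066) / 15 = -0.34156 / 15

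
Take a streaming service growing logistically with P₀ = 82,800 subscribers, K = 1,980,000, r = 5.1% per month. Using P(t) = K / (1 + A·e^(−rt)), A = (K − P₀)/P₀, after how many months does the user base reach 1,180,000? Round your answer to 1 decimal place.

t ≈ 69.0 months

A = (1980000 − 82800)/82800 = 22.91304
1180000 = 1980000/(1 + 22.91304·e^(−0.051t)) → 1 + 22.91304·e^(−0.051t) = 1.67797
e^(−0.051t) = 0.029589 → t = ln(33.79674)/0.051 = 3.52036/0.051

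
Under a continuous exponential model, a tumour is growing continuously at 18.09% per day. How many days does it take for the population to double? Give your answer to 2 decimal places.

doubling time = ln(2) / |r| = 0.69315 / 0.1809

doubling time ≈ 3.83 days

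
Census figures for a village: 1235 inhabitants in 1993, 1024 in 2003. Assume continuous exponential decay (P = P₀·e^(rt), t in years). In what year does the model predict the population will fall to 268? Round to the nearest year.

r = ln(1024/1235) / 10 = -0.18735/10 ≈ -0.018735 per year
t = ln(268/1235) / r = -1.52784/-0.018735 ≈ 81.55 years after 1993

year 2075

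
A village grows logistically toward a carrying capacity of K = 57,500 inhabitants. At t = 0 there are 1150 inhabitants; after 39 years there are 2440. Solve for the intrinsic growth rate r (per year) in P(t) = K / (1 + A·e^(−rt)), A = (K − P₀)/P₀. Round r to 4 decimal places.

r ≈ 0.0199 per year

A = (57500 − 1150)/1150 = 49
2440 = 57500/(1 + 49·e^(−r·39)) → e^(−39r) = (23.56557 − 1)/49 = 0.460522
r = −ln(0.460522)/39 = 0.77539/39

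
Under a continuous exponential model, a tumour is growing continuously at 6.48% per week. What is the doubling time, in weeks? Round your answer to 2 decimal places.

doubling time ≈ 10.70 weeks

doubling time = ln(2) / |r| = 0.69315 / 0.0648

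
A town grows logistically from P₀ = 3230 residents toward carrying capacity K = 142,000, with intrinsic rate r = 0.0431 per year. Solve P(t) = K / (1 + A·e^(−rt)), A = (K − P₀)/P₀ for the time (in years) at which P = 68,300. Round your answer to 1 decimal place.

A = (142000 − 3230)/3230 = 42.96285
68300 = 142000/(1 + 42.96285·e^(−0.0431t)) → 1 + 42.96285·e^(−0.0431t) = 2.07906
e^(−0.0431t) = 0.025116 → t = ln(39.81496)/0.0431 = 3.68424/0.0431

t ≈ 85.5 years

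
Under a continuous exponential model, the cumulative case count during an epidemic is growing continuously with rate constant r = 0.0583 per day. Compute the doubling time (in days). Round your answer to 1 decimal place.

doubling time = ln(2) / |r| = 0.69315 / 0.0583

doubling time ≈ 11.9 days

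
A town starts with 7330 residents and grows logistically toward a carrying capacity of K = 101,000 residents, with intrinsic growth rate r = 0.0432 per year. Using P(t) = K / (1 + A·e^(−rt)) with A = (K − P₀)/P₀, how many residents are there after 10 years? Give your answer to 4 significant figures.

A = (101000 − 7330)/7330 = 12.77899
P(10) = 101000 / (1 + 12.77899·e^(−0.0432·10)) = 101000 / (1 + 12.77899·0.649209)
= 101000 / 9.29624 ≈ 10864.61

≈ 10,860 residents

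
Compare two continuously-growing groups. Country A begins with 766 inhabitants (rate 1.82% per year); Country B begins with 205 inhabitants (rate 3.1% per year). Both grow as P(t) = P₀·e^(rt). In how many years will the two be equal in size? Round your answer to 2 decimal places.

t ≈ 102.98 years

766·e^(0.0182t) = 205·e^(0.031t)
766/205 = e^((0.031 − 0.0182)t) → ln(3.73659) = 0.0128·t
t = 1.31817 / 0.0128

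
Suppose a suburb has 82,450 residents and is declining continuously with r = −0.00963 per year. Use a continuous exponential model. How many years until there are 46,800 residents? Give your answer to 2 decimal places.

t ≈ 58.81 years

46800 = 82450 · e^(-0.00963·t)
t = ln(46800/82450) / -0.00963 = ln(0.56762) / -0.00963 = -0.56631 / -0.00963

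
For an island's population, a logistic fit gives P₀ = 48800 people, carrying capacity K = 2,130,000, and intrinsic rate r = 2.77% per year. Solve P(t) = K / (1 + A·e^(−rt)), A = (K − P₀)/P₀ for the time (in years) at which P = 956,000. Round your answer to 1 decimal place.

t ≈ 128.1 years

A = (2130000 − 48800)/48800 = 42.64754
956000 = 2130000/(1 + 42.64754·e^(−0.0277t)) → 1 + 42.64754·e^(−0.0277t) = 2.22803
e^(−0.0277t) = 0.028795 → t = ln(34.72832)/0.0277 = 3.54756/0.0277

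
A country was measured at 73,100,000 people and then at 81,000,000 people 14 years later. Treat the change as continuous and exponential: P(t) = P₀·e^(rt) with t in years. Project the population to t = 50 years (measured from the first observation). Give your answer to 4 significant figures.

≈ 105,500,000 people

r = ln(81000000/73100000) / 14 ≈ 0.00733 per year
P(50) = 73100000 · e^(0.00733·50) = 73100000 · 1.44268 ≈ 105459941.64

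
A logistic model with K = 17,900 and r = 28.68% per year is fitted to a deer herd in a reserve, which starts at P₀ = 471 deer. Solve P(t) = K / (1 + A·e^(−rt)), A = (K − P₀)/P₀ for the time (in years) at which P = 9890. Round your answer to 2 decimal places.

A = (17900 − 471)/471 = 37.00425
9890 = 17900/(1 + 37.00425·e^(−0.2868t)) → 1 + 37.00425·e^(−0.2868t) = 1.80991
e^(−0.2868t) = 0.021887 → t = ln(45.68939)/0.2868 = 3.82187/0.2868

t ≈ 13.33 years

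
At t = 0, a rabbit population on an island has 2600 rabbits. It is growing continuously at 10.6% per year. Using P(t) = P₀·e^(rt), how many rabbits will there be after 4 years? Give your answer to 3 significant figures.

≈ 3,970 rabbits

P(4) = 2600 · e^(0.106·4) = 2600 · e^(0.424)
= 2600 · 1.52806 ≈ 3972.96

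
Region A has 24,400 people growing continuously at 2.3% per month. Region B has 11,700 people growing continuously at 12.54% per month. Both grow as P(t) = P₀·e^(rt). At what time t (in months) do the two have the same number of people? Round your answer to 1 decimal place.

24400·e^(0.023t) = 11700·e^(0.1254t)
24400/11700 = e^((0.1254 − 0.023)t) → ln(2.08547) = 0.1024·t
t = 0.73499 / 0.1024

t ≈ 7.2 months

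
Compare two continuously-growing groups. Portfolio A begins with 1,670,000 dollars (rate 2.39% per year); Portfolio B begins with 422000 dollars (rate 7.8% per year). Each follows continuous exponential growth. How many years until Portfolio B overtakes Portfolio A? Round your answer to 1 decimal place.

1670000·e^(0.0239t) = 422000·e^(0.078t)
1670000/422000 = e^((0.078 − 0.0239)t) → ln(3.95735) = 0.0541·t
t = 1.37557 / 0.0541

t ≈ 25.4 years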